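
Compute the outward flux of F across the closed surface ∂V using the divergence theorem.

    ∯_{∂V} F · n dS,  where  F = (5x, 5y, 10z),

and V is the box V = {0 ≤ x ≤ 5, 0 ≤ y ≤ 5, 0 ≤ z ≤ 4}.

By the divergence theorem,

    ∯_{∂V} F · n dS = ∭_V (∇ · F) dV.

Compute the divergence:
    ∇ · F = ∂F_x/∂x + ∂F_y/∂y + ∂F_z/∂z = 5 + 5 + 10 = 20.

V is a rectangular box, so dV = dx dy dz with 0 ≤ x ≤ 5, 0 ≤ y ≤ 5, 0 ≤ z ≤ 4.

Integrate (20) over V as an iterated integral:

    ∭_V (∇·F) dV = ∫_0^{5} ∫_0^{5} ∫_0^{4} (20) dz dy dx.

Inner (z from 0 to 4): 80.
Middle (y from 0 to 5): 400.
Outer (x from 0 to 5): 2000.

Therefore ∯_{∂V} F · n dS = 2000.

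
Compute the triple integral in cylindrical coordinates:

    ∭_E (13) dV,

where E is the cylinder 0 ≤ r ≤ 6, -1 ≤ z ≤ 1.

In cylindrical coordinates, x = r cos(θ), y = r sin(θ), z = z, and dV = r dr dθ dz.

The integrand becomes 13, so

    ∭_E (13) dV = ∫_{0}^{2π} ∫_{0}^{6} ∫_{-1}^{1} (13) · r dz dr dθ.

Inner (z): 26r.
Middle (r from 0 to 6): 468.
Outer (θ): 936π.

Therefore the triple integral equals 936π.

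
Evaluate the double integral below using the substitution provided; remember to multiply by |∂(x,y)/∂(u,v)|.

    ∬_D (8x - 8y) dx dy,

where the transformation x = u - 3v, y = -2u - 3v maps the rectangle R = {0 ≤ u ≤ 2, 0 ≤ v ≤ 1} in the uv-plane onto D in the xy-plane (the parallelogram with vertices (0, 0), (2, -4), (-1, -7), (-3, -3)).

Compute the Jacobian determinant of (x, y) with respect to (u, v):

    ∂(x,y)/∂(u,v) = | 1  -3 | = (1)(-3) - (-3)(-2) = -9.
                   | -2  -3 |

Its absolute value is |J| = 9 (the area scaling factor).

Substituting x = u - 3v, y = -2u - 3v into the integrand,

    8x - 8y → 24u,

so the integral becomes

    ∬_R (24u) · |J| du dv = ∫_0^2 ∫_0^1 (216u) dv du.

Inner (v): 216u.
Outer (u): 432.

Therefore ∬_D (8x - 8y) dx dy = 432.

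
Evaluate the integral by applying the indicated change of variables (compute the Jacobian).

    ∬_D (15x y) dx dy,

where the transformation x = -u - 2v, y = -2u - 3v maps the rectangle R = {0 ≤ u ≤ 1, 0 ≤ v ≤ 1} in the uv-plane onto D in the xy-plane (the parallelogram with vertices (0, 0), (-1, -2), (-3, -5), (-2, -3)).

Compute the Jacobian determinant of (x, y) with respect to (u, v):

    ∂(x,y)/∂(u,v) = | -1  -2 | = (-1)(-3) - (-2)(-2) = -1.
                   | -2  -3 |

Its absolute value is |J| = 1 (the area scaling factor).

Substituting x = -u - 2v, y = -2u - 3v into the integrand,

    15x y → 30u^2 + 105u v + 90v^2,

so the integral becomes

    ∬_R (30u^2 + 105u v + 90v^2) · |J| du dv = ∫_0^1 ∫_0^1 (30u^2 + 105u v + 90v^2) dv du.

Inner (v): 30u^2 + 105u/2 + 30.
Outer (u): 265/4.

Therefore ∬_D (15x y) dx dy = 265/4.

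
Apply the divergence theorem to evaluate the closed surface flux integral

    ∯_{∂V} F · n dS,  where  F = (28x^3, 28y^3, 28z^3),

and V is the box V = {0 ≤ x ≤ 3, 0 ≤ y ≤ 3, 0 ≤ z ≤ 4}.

By the divergence theorem,

    ∯_{∂V} F · n dS = ∭_V (∇ · F) dV.

Compute the divergence:
    ∇ · F = ∂F_x/∂x + ∂F_y/∂y + ∂F_z/∂z = 84x^2 + 84y^2 + 84z^2.

V is a rectangular box, so dV = dx dy dz with 0 ≤ x ≤ 3, 0 ≤ y ≤ 3, 0 ≤ z ≤ 4.

Integrate (84x^2 + 84y^2 + 84z^2) over V as an iterated integral:

    ∭_V (∇·F) dV = ∫_0^{3} ∫_0^{3} ∫_0^{4} (84x^2 + 84y^2 + 84z^2) dz dy dx.

Inner (z from 0 to 4): 336x^2 + 336y^2 + 1792.
Middle (y from 0 to 3): 1008x^2 + 8400.
Outer (x from 0 to 3): 34272.

Therefore ∯_{∂V} F · n dS = 34272.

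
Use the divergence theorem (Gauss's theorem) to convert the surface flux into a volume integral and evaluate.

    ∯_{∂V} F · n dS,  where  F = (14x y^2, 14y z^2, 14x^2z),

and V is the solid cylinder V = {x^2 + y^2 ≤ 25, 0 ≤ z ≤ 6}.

By the divergence theorem,

    ∯_{∂V} F · n dS = ∭_V (∇ · F) dV.

Compute the divergence:
    ∇ · F = ∂F_x/∂x + ∂F_y/∂y + ∂F_z/∂z = 14y^2 + 14z^2 + 14x^2 = 14x^2 + 14y^2 + 14z^2.

In cylindrical coordinates, x = r cos(θ), y = r sin(θ), z = z, dV = r dr dθ dz, with 0 ≤ r ≤ 5, 0 ≤ θ ≤ 2π, 0 ≤ z ≤ 6.

The integrand, after substitution and multiplying by the volume element, becomes (14r^2 + 14z^2) · r, so

    ∭_V (∇·F) dV = ∫_0^{2π} ∫_0^{5} ∫_0^{6} (14r^2 + 14z^2) · r dz dr dθ.

Inner (z from 0 to 6): 84r (r^2 + 12).
Middle (r from 0 to 5): 25725.
Outer (θ from 0 to 2π): 51450π.

Therefore ∯_{∂V} F · n dS = 51450π.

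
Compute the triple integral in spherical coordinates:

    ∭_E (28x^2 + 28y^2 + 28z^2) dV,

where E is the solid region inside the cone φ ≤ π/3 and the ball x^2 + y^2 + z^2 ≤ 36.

In spherical coordinates, x = ρ sin(φ) cos(θ), y = ρ sin(φ) sin(θ), z = ρ cos(φ), and dV = ρ^2 sin(φ) dρ dφ dθ.

The integrand becomes 28ρ^2, so

    ∭_E (28x^2 + 28y^2 + 28z^2) dV = ∫_{0}^{2π} ∫_{0}^{π/3} ∫_{0}^{6} (28ρ^2) · ρ^2 sin(φ) dρ dφ dθ.

Inner (ρ): 217728sin(φ)/5.
Middle (φ): 108864/5.
Outer (θ): 217728π/5.

Therefore the triple integral equals 217728π/5.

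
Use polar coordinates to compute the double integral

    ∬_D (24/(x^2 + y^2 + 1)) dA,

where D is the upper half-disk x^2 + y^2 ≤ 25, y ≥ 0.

The region D is 0 ≤ r ≤ 5, 0 ≤ θ ≤ π in polar coordinates, where x = r cos(θ), y = r sin(θ), and dA = r dr dθ.

Under the substitution, the integrand becomes 24/(r^2 + 1), so

    ∬_D (24/(x^2 + y^2 + 1)) dA = ∫_{0}^{π} ∫_{0}^{5} (24/(r^2 + 1)) · r dr dθ.

Inner integral (in r): ∫_{0}^{5} (24/(r^2 + 1)) · r dr = log(95428956661682176).

Outer integral (in θ): ∫_{0}^{π} (log(95428956661682176)) dθ = log(95428956661682176^π).

Therefore ∬_D (24/(x^2 + y^2 + 1)) dA = log(95428956661682176^π).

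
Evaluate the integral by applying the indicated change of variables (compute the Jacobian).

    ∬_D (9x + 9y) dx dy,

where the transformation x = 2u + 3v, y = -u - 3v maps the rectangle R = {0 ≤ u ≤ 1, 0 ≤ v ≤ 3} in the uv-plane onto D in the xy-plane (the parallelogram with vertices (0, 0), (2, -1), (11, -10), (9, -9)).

Compute the Jacobian determinant of (x, y) with respect to (u, v):

    ∂(x,y)/∂(u,v) = | 2  3 | = (2)(-3) - (3)(-1) = -3.
                   | -1  -3 |

Its absolute value is |J| = 3 (the area scaling factor).

Substituting x = 2u + 3v, y = -u - 3v into the integrand,

    9x + 9y → 9u,

so the integral becomes

    ∬_R (9u) · |J| du dv = ∫_0^1 ∫_0^3 (27u) dv du.

Inner (v): 81u.
Outer (u): 81/2.

Therefore ∬_D (9x + 9y) dx dy = 81/2.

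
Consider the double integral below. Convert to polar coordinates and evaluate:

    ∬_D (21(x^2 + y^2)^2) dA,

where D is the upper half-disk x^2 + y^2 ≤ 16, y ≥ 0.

The region D is 0 ≤ r ≤ 4, 0 ≤ θ ≤ π in polar coordinates, where x = r cos(θ), y = r sin(θ), and dA = r dr dθ.

Under the substitution, the integrand becomes 21r^4, so

    ∬_D (21(x^2 + y^2)^2) dA = ∫_{0}^{π} ∫_{0}^{4} (21r^4) · r dr dθ.

Inner integral (in r): ∫_{0}^{4} (21r^4) · r dr = 14336.

Outer integral (in θ): ∫_{0}^{π} (14336) dθ = 14336π.

Therefore ∬_D (21(x^2 + y^2)^2) dA = 14336π.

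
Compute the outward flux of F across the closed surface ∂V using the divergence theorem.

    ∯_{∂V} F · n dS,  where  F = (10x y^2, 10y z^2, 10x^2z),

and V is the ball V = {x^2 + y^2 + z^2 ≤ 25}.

By the divergence theorem,

    ∯_{∂V} F · n dS = ∭_V (∇ · F) dV.

Compute the divergence:
    ∇ · F = ∂F_x/∂x + ∂F_y/∂y + ∂F_z/∂z = 10y^2 + 10z^2 + 10x^2 = 10x^2 + 10y^2 + 10z^2.

In spherical coordinates, x = ρ sin(φ) cos(θ), y = ρ sin(φ) sin(θ), z = ρ cos(φ), dV = ρ^2 sin(φ) dρ dφ dθ, with 0 ≤ ρ ≤ 5, 0 ≤ φ ≤ π, 0 ≤ θ ≤ 2π.

The integrand, after substitution and multiplying by the volume element, becomes (10ρ^2) · ρ^2 sin(φ), so

    ∭_V (∇·F) dV = ∫_0^{2π} ∫_0^{π} ∫_0^{5} (10ρ^2) · ρ^2 sin(φ) dρ dφ dθ.

Inner (ρ from 0 to 5): 6250sin(φ).
Middle (φ from 0 to π): 12500.
Outer (θ from 0 to 2π): 25000π.

Therefore ∯_{∂V} F · n dS = 25000π.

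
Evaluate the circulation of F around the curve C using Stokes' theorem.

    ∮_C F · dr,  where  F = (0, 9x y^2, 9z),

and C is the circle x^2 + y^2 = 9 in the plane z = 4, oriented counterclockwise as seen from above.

Let S be the flat disk x^2 + y^2 ≤ 9 in the plane z = 4, with upward unit normal n̂ = ẑ. By Stokes' theorem,

    ∮_C F · dr = ∬_S (∇ × F) · n̂ dS = ∬_D (curl F)_z dA,

where D is the disk x^2 + y^2 ≤ 9.

Compute the curl of F = (0, 9x y^2, 9z):
    (∇ × F)_x = ∂F_z/∂y - ∂F_y/∂z = 0,
    (∇ × F)_y = ∂F_x/∂z - ∂F_z/∂x = 0,
    (∇ × F)_z = ∂F_y/∂x - ∂F_x/∂y = 9y^2.

On z = 4, (curl F)_z = 9y^2.

Convert to polar (x = r cos θ, y = r sin θ, dA = r dr dθ); the integrand becomes 9r^2sin(θ)^2, so

    ∬_D (curl F)_z dA = ∫_0^{2π} ∫_0^{3} (9r^2sin(θ)^2) · r dr dθ.

Inner (r from 0 to 3): 729sin(θ)^2/4.
Outer (θ from 0 to 2π): 729π/4.

Therefore ∮_C F · dr = 729π/4.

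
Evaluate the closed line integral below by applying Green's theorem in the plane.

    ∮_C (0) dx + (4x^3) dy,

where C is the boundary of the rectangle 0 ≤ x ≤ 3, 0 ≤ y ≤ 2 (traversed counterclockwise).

Green's theorem converts the closed line integral into a double integral over the enclosed region D:

    ∮_C P dx + Q dy = ∬_D (∂Q/∂x - ∂P/∂y) dA.

Here P = 0, Q = 4x^3, so

    ∂Q/∂x = 12x^2,    ∂P/∂y = 0,
    ∂Q/∂x - ∂P/∂y = 12x^2.

D is the region 0 ≤ x ≤ 3, 0 ≤ y ≤ 2. Evaluating the double integral:

    ∬_D (12x^2) dA = ∫_0^{3} ∫_0^{2} (12x^2) dy dx.

Inner (y from 0 to 2): 24x^2.
Outer (x from 0 to 3): 216.

Therefore ∮_C P dx + Q dy = 216.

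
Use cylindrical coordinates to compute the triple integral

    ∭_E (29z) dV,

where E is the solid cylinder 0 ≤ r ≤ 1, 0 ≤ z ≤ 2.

In cylindrical coordinates, x = r cos(θ), y = r sin(θ), z = z, and dV = r dr dθ dz.

The integrand becomes 29z, so

    ∭_E (29z) dV = ∫_{0}^{2π} ∫_{0}^{1} ∫_{0}^{2} (29z) · r dz dr dθ.

Inner (z): 58r.
Middle (r from 0 to 1): 29.
Outer (θ): 58π.

Therefore the triple integral equals 58π.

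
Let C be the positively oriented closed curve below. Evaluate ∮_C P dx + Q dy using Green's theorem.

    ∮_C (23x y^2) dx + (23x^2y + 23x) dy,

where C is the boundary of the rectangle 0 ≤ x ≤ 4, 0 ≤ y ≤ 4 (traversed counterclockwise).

Green's theorem converts the closed line integral into a double integral over the enclosed region D:

    ∮_C P dx + Q dy = ∬_D (∂Q/∂x - ∂P/∂y) dA.

Here P = 23x y^2, Q = 23x^2y + 23x, so

    ∂Q/∂x = 46x y + 23,    ∂P/∂y = 46x y,
    ∂Q/∂x - ∂P/∂y = 23.

D is the region 0 ≤ x ≤ 4, 0 ≤ y ≤ 4. Evaluating the double integral:

    ∬_D (23) dA = ∫_0^{4} ∫_0^{4} (23) dy dx.

Inner (y from 0 to 4): 92.
Outer (x from 0 to 4): 368.

Therefore ∮_C P dx + Q dy = 368.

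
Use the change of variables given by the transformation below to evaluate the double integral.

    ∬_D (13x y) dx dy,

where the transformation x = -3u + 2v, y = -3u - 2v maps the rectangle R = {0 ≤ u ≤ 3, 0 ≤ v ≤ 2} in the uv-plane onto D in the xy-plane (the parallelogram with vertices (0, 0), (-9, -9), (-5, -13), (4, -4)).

Compute the Jacobian determinant of (x, y) with respect to (u, v):

    ∂(x,y)/∂(u,v) = | -3  2 | = (-3)(-2) - (2)(-3) = 12.
                   | -3  -2 |

Its absolute value is |J| = 12 (the area scaling factor).

Substituting x = -3u + 2v, y = -3u - 2v into the integrand,

    13x y → 117u^2 - 52v^2,

so the integral becomes

    ∬_R (117u^2 - 52v^2) · |J| du dv = ∫_0^3 ∫_0^2 (1404u^2 - 624v^2) dv du.

Inner (v): 2808u^2 - 1664.
Outer (u): 20280.

Therefore ∬_D (13x y) dx dy = 20280.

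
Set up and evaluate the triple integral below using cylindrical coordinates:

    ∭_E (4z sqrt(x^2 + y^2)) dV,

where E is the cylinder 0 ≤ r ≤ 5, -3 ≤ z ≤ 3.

In cylindrical coordinates, x = r cos(θ), y = r sin(θ), z = z, and dV = r dr dθ dz.

The integrand becomes 4r z, so

    ∭_E (4z sqrt(x^2 + y^2)) dV = ∫_{0}^{2π} ∫_{0}^{5} ∫_{-3}^{3} (4r z) · r dz dr dθ.

Inner (z): 0.
Middle (r from 0 to 5): 0.
Outer (θ): 0.

Therefore the triple integral equals 0.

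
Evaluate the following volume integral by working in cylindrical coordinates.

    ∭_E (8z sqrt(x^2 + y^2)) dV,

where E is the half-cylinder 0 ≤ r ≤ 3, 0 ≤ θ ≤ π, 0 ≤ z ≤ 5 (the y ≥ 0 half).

In cylindrical coordinates, x = r cos(θ), y = r sin(θ), z = z, and dV = r dr dθ dz.

The integrand becomes 8r z, so

    ∭_E (8z sqrt(x^2 + y^2)) dV = ∫_{0}^{π} ∫_{0}^{3} ∫_{0}^{5} (8r z) · r dz dr dθ.

Inner (z): 100r^2.
Middle (r from 0 to 3): 900.
Outer (θ): 900π.

Therefore the triple integral equals 900π.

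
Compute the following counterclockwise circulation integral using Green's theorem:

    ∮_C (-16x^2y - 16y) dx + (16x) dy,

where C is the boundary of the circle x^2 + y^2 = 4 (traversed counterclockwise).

Green's theorem converts the closed line integral into a double integral over the enclosed region D:

    ∮_C P dx + Q dy = ∬_D (∂Q/∂x - ∂P/∂y) dA.

Here P = -16x^2y - 16y, Q = 16x, so

    ∂Q/∂x = 16,    ∂P/∂y = -16x^2 - 16,
    ∂Q/∂x - ∂P/∂y = 16x^2 + 32.

D is the region x^2 + y^2 ≤ 4. Evaluating the double integral:

In polar coordinates (x = r cos θ, y = r sin θ, dA = r dr dθ) the integrand becomes 16r^2cos(θ)^2 + 32, so

    ∬_D (16x^2 + 32) dA = ∫_0^{2π} ∫_0^{2} (16r^2cos(θ)^2 + 32) · r dr dθ.

Inner (r from 0 to 2): 64cos(θ)^2 + 64.
Outer (θ from 0 to 2π): 192π.

Therefore ∮_C P dx + Q dy = 192π.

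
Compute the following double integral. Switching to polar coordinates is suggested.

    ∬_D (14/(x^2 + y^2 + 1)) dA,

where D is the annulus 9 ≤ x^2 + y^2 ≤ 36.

The region D is 3 ≤ r ≤ 6, 0 ≤ θ ≤ 2π in polar coordinates, where x = r cos(θ), y = r sin(θ), and dA = r dr dθ.

Under the substitution, the integrand becomes 14/(r^2 + 1), so

    ∬_D (14/(x^2 + y^2 + 1)) dA = ∫_{0}^{2π} ∫_{3}^{6} (14/(r^2 + 1)) · r dr dθ.

Inner integral (in r): ∫_{3}^{6} (14/(r^2 + 1)) · r dr = log(94931877133/10000000).

Outer integral (in θ): ∫_{0}^{2π} (log(94931877133/10000000)) dθ = log((94931877133/10000000)^(2π)).

Therefore ∬_D (14/(x^2 + y^2 + 1)) dA = log((94931877133/10000000)^(2π)).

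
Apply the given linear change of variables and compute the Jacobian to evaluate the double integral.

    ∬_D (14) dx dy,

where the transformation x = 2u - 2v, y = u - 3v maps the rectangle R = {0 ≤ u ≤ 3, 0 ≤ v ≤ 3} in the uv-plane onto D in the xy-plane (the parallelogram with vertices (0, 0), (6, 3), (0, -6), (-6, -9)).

Compute the Jacobian determinant of (x, y) with respect to (u, v):

    ∂(x,y)/∂(u,v) = | 2  -2 | = (2)(-3) - (-2)(1) = -4.
                   | 1  -3 |

Its absolute value is |J| = 4 (the area scaling factor).

Substituting x = 2u - 2v, y = u - 3v into the integrand,

    14 → 14,

so the integral becomes

    ∬_R (14) · |J| du dv = ∫_0^3 ∫_0^3 (56) dv du.

Inner (v): 168.
Outer (u): 504.

Therefore ∬_D (14) dx dy = 504.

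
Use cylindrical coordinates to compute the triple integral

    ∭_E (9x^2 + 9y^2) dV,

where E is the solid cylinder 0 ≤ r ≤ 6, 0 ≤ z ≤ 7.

In cylindrical coordinates, x = r cos(θ), y = r sin(θ), z = z, and dV = r dr dθ dz.

The integrand becomes 9r^2, so

    ∭_E (9x^2 + 9y^2) dV = ∫_{0}^{2π} ∫_{0}^{6} ∫_{0}^{7} (9r^2) · r dz dr dθ.

Inner (z): 63r^3.
Middle (r from 0 to 6): 20412.
Outer (θ): 40824π.

Therefore the triple integral equals 40824π.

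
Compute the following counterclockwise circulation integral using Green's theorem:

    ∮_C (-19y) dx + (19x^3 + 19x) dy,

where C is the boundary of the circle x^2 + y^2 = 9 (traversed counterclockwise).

Green's theorem converts the closed line integral into a double integral over the enclosed region D:

    ∮_C P dx + Q dy = ∬_D (∂Q/∂x - ∂P/∂y) dA.

Here P = -19y, Q = 19x^3 + 19x, so

    ∂Q/∂x = 57x^2 + 19,    ∂P/∂y = -19,
    ∂Q/∂x - ∂P/∂y = 57x^2 + 38.

D is the region x^2 + y^2 ≤ 9. Evaluating the double integral:

In polar coordinates (x = r cos θ, y = r sin θ, dA = r dr dθ) the integrand becomes 57r^2cos(θ)^2 + 38, so

    ∬_D (57x^2 + 38) dA = ∫_0^{2π} ∫_0^{3} (57r^2cos(θ)^2 + 38) · r dr dθ.

Inner (r from 0 to 3): 4617cos(θ)^2/4 + 171.
Outer (θ from 0 to 2π): 5985π/4.

Therefore ∮_C P dx + Q dy = 5985π/4.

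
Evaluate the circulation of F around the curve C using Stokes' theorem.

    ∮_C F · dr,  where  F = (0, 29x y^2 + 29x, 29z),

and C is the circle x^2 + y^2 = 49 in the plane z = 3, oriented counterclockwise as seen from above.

Let S be the flat disk x^2 + y^2 ≤ 49 in the plane z = 3, with upward unit normal n̂ = ẑ. By Stokes' theorem,

    ∮_C F · dr = ∬_S (∇ × F) · n̂ dS = ∬_D (curl F)_z dA,

where D is the disk x^2 + y^2 ≤ 49.

Compute the curl of F = (0, 29x y^2 + 29x, 29z):
    (∇ × F)_x = ∂F_z/∂y - ∂F_y/∂z = 0,
    (∇ × F)_y = ∂F_x/∂z - ∂F_z/∂x = 0,
    (∇ × F)_z = ∂F_y/∂x - ∂F_x/∂y = 29y^2 + 29.

On z = 3, (curl F)_z = 29y^2 + 29.

Convert to polar (x = r cos θ, y = r sin θ, dA = r dr dθ); the integrand becomes 29r^2sin(θ)^2 + 29, so

    ∬_D (curl F)_z dA = ∫_0^{2π} ∫_0^{7} (29r^2sin(θ)^2 + 29) · r dr dθ.

Inner (r from 0 to 7): 69629sin(θ)^2/4 + 1421/2.
Outer (θ from 0 to 2π): 75313π/4.

Therefore ∮_C F · dr = 75313π/4.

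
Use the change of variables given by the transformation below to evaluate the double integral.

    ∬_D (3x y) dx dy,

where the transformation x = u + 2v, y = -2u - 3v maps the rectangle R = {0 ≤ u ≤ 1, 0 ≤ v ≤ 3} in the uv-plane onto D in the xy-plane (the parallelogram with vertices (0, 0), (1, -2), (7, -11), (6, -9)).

Compute the Jacobian determinant of (x, y) with respect to (u, v):

    ∂(x,y)/∂(u,v) = | 1  2 | = (1)(-3) - (2)(-2) = 1.
                   | -2  -3 |

Its absolute value is |J| = 1 (the area scaling factor).

Substituting x = u + 2v, y = -2u - 3v into the integrand,

    3x y → -6u^2 - 21u v - 18v^2,

so the integral becomes

    ∬_R (-6u^2 - 21u v - 18v^2) · |J| du dv = ∫_0^1 ∫_0^3 (-6u^2 - 21u v - 18v^2) dv du.

Inner (v): -18u^2 - 189u/2 - 162.
Outer (u): -861/4.

Therefore ∬_D (3x y) dx dy = -861/4.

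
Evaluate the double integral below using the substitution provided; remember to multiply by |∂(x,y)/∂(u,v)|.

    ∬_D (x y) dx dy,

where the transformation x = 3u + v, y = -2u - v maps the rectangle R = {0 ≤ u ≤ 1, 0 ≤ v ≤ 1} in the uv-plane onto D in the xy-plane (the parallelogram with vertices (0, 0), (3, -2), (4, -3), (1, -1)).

Compute the Jacobian determinant of (x, y) with respect to (u, v):

    ∂(x,y)/∂(u,v) = | 3  1 | = (3)(-1) - (1)(-2) = -1.
                   | -2  -1 |

Its absolute value is |J| = 1 (the area scaling factor).

Substituting x = 3u + v, y = -2u - v into the integrand,

    x y → -6u^2 - 5u v - v^2,

so the integral becomes

    ∬_R (-6u^2 - 5u v - v^2) · |J| du dv = ∫_0^1 ∫_0^1 (-6u^2 - 5u v - v^2) dv du.

Inner (v): -6u^2 - 5u/2 - 1/3.
Outer (u): -43/12.

Therefore ∬_D (x y) dx dy = -43/12.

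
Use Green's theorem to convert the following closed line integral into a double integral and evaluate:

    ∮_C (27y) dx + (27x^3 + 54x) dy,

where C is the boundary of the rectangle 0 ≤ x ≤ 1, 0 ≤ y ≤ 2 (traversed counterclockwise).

Green's theorem converts the closed line integral into a double integral over the enclosed region D:

    ∮_C P dx + Q dy = ∬_D (∂Q/∂x - ∂P/∂y) dA.

Here P = 27y, Q = 27x^3 + 54x, so

    ∂Q/∂x = 81x^2 + 54,    ∂P/∂y = 27,
    ∂Q/∂x - ∂P/∂y = 81x^2 + 27.

D is the region 0 ≤ x ≤ 1, 0 ≤ y ≤ 2. Evaluating the double integral:

    ∬_D (81x^2 + 27) dA = ∫_0^{1} ∫_0^{2} (81x^2 + 27) dy dx.

Inner (y from 0 to 2): 162x^2 + 54.
Outer (x from 0 to 1): 108.

Therefore ∮_C P dx + Q dy = 108.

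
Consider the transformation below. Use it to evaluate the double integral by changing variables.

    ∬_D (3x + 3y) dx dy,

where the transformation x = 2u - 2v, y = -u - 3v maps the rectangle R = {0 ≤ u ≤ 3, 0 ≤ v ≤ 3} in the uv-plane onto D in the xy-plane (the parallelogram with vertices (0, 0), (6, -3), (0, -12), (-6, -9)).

Compute the Jacobian determinant of (x, y) with respect to (u, v):

    ∂(x,y)/∂(u,v) = | 2  -2 | = (2)(-3) - (-2)(-1) = -8.
                   | -1  -3 |

Its absolute value is |J| = 8 (the area scaling factor).

Substituting x = 2u - 2v, y = -u - 3v into the integrand,

    3x + 3y → 3u - 15v,

so the integral becomes

    ∬_R (3u - 15v) · |J| du dv = ∫_0^3 ∫_0^3 (24u - 120v) dv du.

Inner (v): 72u - 540.
Outer (u): -1296.

Therefore ∬_D (3x + 3y) dx dy = -1296.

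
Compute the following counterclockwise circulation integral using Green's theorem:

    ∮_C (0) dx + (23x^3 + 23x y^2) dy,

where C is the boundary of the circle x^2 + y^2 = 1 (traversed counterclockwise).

Green's theorem converts the closed line integral into a double integral over the enclosed region D:

    ∮_C P dx + Q dy = ∬_D (∂Q/∂x - ∂P/∂y) dA.

Here P = 0, Q = 23x^3 + 23x y^2, so

    ∂Q/∂x = 69x^2 + 23y^2,    ∂P/∂y = 0,
    ∂Q/∂x - ∂P/∂y = 69x^2 + 23y^2.

D is the region x^2 + y^2 ≤ 1. Evaluating the double integral:

In polar coordinates (x = r cos θ, y = r sin θ, dA = r dr dθ) the integrand becomes 23r^2(cos(2θ) + 2), so

    ∬_D (69x^2 + 23y^2) dA = ∫_0^{2π} ∫_0^{1} (23r^2(cos(2θ) + 2)) · r dr dθ.

Inner (r from 0 to 1): 23cos(2θ)/4 + 23/2.
Outer (θ from 0 to 2π): 23π.

Therefore ∮_C P dx + Q dy = 23π.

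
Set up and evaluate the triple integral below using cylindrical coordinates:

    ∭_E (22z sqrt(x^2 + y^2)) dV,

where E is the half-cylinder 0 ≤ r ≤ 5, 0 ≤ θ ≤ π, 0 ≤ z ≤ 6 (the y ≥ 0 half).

In cylindrical coordinates, x = r cos(θ), y = r sin(θ), z = z, and dV = r dr dθ dz.

The integrand becomes 22r z, so

    ∭_E (22z sqrt(x^2 + y^2)) dV = ∫_{0}^{π} ∫_{0}^{5} ∫_{0}^{6} (22r z) · r dz dr dθ.

Inner (z): 396r^2.
Middle (r from 0 to 5): 16500.
Outer (θ): 16500π.

Therefore the triple integral equals 16500π.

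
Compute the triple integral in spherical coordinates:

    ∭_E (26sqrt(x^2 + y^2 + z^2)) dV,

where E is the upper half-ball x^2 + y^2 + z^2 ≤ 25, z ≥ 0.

In spherical coordinates, x = ρ sin(φ) cos(θ), y = ρ sin(φ) sin(θ), z = ρ cos(φ), and dV = ρ^2 sin(φ) dρ dφ dθ.

The integrand becomes 26ρ, so

    ∭_E (26sqrt(x^2 + y^2 + z^2)) dV = ∫_{0}^{2π} ∫_{0}^{π/2} ∫_{0}^{5} (26ρ) · ρ^2 sin(φ) dρ dφ dθ.

Inner (ρ): 8125sin(φ)/2.
Middle (φ): 8125/2.
Outer (θ): 8125π.

Therefore the triple integral equals 8125π.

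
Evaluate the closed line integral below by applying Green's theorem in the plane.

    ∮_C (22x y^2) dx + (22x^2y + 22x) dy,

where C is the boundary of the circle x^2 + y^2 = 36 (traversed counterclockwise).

Green's theorem converts the closed line integral into a double integral over the enclosed region D:

    ∮_C P dx + Q dy = ∬_D (∂Q/∂x - ∂P/∂y) dA.

Here P = 22x y^2, Q = 22x^2y + 22x, so

    ∂Q/∂x = 44x y + 22,    ∂P/∂y = 44x y,
    ∂Q/∂x - ∂P/∂y = 22.

D is the region x^2 + y^2 ≤ 36. Evaluating the double integral:

In polar coordinates (x = r cos θ, y = r sin θ, dA = r dr dθ) the integrand becomes 22, so

    ∬_D (22) dA = ∫_0^{2π} ∫_0^{6} (22) · r dr dθ.

Inner (r from 0 to 6): 396.
Outer (θ from 0 to 2π): 792π.

Therefore ∮_C P dx + Q dy = 792π.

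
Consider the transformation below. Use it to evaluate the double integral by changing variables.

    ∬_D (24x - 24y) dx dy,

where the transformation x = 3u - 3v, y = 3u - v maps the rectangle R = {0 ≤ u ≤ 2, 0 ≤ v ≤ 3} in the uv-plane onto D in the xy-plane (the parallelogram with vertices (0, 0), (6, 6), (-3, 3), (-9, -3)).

Compute the Jacobian determinant of (x, y) with respect to (u, v):

    ∂(x,y)/∂(u,v) = | 3  -3 | = (3)(-1) - (-3)(3) = 6.
                   | 3  -1 |

Its absolute value is |J| = 6 (the area scaling factor).

Substituting x = 3u - 3v, y = 3u - v into the integrand,

    24x - 24y → -48v,

so the integral becomes

    ∬_R (-48v) · |J| du dv = ∫_0^2 ∫_0^3 (-288v) dv du.

Inner (v): -1296.
Outer (u): -2592.

Therefore ∬_D (24x - 24y) dx dy = -2592.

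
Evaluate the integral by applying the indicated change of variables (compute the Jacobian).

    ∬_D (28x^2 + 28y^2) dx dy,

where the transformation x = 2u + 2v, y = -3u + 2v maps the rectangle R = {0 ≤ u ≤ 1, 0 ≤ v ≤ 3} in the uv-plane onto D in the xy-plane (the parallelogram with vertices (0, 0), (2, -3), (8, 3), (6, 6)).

Compute the Jacobian determinant of (x, y) with respect to (u, v):

    ∂(x,y)/∂(u,v) = | 2  2 | = (2)(2) - (2)(-3) = 10.
                   | -3  2 |

Its absolute value is |J| = 10 (the area scaling factor).

Substituting x = 2u + 2v, y = -3u + 2v into the integrand,

    28x^2 + 28y^2 → 364u^2 - 112u v + 224v^2,

so the integral becomes

    ∬_R (364u^2 - 112u v + 224v^2) · |J| du dv = ∫_0^1 ∫_0^3 (3640u^2 - 1120u v + 2240v^2) dv du.

Inner (v): 10920u^2 - 5040u + 20160.
Outer (u): 21280.

Therefore ∬_D (28x^2 + 28y^2) dx dy = 21280.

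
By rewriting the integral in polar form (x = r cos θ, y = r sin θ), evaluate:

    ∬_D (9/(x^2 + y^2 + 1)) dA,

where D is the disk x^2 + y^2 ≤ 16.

The region D is 0 ≤ r ≤ 4, 0 ≤ θ ≤ 2π in polar coordinates, where x = r cos(θ), y = r sin(θ), and dA = r dr dθ.

Under the substitution, the integrand becomes 9/(r^2 + 1), so

    ∬_D (9/(x^2 + y^2 + 1)) dA = ∫_{0}^{2π} ∫_{0}^{4} (9/(r^2 + 1)) · r dr dθ.

Inner integral (in r): ∫_{0}^{4} (9/(r^2 + 1)) · r dr = 9log(17)/2.

Outer integral (in θ): ∫_{0}^{2π} (9log(17)/2) dθ = 9π log(17).

Therefore ∬_D (9/(x^2 + y^2 + 1)) dA = 9π log(17).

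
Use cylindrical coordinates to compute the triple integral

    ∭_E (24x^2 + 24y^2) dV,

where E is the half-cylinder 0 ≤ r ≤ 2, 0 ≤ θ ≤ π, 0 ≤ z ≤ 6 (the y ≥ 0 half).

In cylindrical coordinates, x = r cos(θ), y = r sin(θ), z = z, and dV = r dr dθ dz.

The integrand becomes 24r^2, so

    ∭_E (24x^2 + 24y^2) dV = ∫_{0}^{π} ∫_{0}^{2} ∫_{0}^{6} (24r^2) · r dz dr dθ.

Inner (z): 144r^3.
Middle (r from 0 to 2): 576.
Outer (θ): 576π.

Therefore the triple integral equals 576π.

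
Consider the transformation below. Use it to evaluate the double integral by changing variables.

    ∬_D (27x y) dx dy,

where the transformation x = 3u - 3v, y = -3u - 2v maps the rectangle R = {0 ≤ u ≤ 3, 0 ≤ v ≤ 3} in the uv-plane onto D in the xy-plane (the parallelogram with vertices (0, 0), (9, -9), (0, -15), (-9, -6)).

Compute the Jacobian determinant of (x, y) with respect to (u, v):

    ∂(x,y)/∂(u,v) = | 3  -3 | = (3)(-2) - (-3)(-3) = -15.
                   | -3  -2 |

Its absolute value is |J| = 15 (the area scaling factor).

Substituting x = 3u - 3v, y = -3u - 2v into the integrand,

    27x y → -243u^2 + 81u v + 162v^2,

so the integral becomes

    ∬_R (-243u^2 + 81u v + 162v^2) · |J| du dv = ∫_0^3 ∫_0^3 (-3645u^2 + 1215u v + 2430v^2) dv du.

Inner (v): -10935u^2 + 10935u/2 + 21870.
Outer (u): -32805/4.

Therefore ∬_D (27x y) dx dy = -32805/4.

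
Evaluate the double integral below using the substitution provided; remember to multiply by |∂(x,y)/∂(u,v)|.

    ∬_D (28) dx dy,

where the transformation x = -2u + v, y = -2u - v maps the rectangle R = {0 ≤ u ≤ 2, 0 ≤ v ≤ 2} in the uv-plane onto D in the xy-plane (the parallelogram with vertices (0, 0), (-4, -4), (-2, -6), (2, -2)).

Compute the Jacobian determinant of (x, y) with respect to (u, v):

    ∂(x,y)/∂(u,v) = | -2  1 | = (-2)(-1) - (1)(-2) = 4.
                   | -2  -1 |

Its absolute value is |J| = 4 (the area scaling factor).

Substituting x = -2u + v, y = -2u - v into the integrand,

    28 → 28,

so the integral becomes

    ∬_R (28) · |J| du dv = ∫_0^2 ∫_0^2 (112) dv du.

Inner (v): 224.
Outer (u): 448.

Therefore ∬_D (28) dx dy = 448.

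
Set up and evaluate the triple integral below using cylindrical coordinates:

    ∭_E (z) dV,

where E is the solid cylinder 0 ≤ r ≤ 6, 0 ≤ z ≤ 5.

In cylindrical coordinates, x = r cos(θ), y = r sin(θ), z = z, and dV = r dr dθ dz.

The integrand becomes z, so

    ∭_E (z) dV = ∫_{0}^{2π} ∫_{0}^{6} ∫_{0}^{5} (z) · r dz dr dθ.

Inner (z): 25r/2.
Middle (r from 0 to 6): 225.
Outer (θ): 450π.

Therefore the triple integral equals 450π.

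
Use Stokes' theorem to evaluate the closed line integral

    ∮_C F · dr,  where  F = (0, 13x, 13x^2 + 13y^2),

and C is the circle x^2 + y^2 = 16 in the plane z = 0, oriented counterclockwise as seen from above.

Let S be the flat disk x^2 + y^2 ≤ 16 in the plane z = 0, with upward unit normal n̂ = ẑ. By Stokes' theorem,

    ∮_C F · dr = ∬_S (∇ × F) · n̂ dS = ∬_D (curl F)_z dA,

where D is the disk x^2 + y^2 ≤ 16.

Compute the curl of F = (0, 13x, 13x^2 + 13y^2):
    (∇ × F)_x = ∂F_z/∂y - ∂F_y/∂z = 26y,
    (∇ × F)_y = ∂F_x/∂z - ∂F_z/∂x = -26x,
    (∇ × F)_z = ∂F_y/∂x - ∂F_x/∂y = 13.

On z = 0, (curl F)_z = 13.

Convert to polar (x = r cos θ, y = r sin θ, dA = r dr dθ); the integrand becomes 13, so

    ∬_D (curl F)_z dA = ∫_0^{2π} ∫_0^{4} (13) · r dr dθ.

Inner (r from 0 to 4): 104.
Outer (θ from 0 to 2π): 208π.

Therefore ∮_C F · dr = 208π.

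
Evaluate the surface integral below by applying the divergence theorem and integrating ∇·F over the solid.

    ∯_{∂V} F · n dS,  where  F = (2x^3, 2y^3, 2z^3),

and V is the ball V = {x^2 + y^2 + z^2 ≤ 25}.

By the divergence theorem,

    ∯_{∂V} F · n dS = ∭_V (∇ · F) dV.

Compute the divergence:
    ∇ · F = ∂F_x/∂x + ∂F_y/∂y + ∂F_z/∂z = 6x^2 + 6y^2 + 6z^2.

In spherical coordinates, x = ρ sin(φ) cos(θ), y = ρ sin(φ) sin(θ), z = ρ cos(φ), dV = ρ^2 sin(φ) dρ dφ dθ, with 0 ≤ ρ ≤ 5, 0 ≤ φ ≤ π, 0 ≤ θ ≤ 2π.

The integrand, after substitution and multiplying by the volume element, becomes (6ρ^2) · ρ^2 sin(φ), so

    ∭_V (∇·F) dV = ∫_0^{2π} ∫_0^{π} ∫_0^{5} (6ρ^2) · ρ^2 sin(φ) dρ dφ dθ.

Inner (ρ from 0 to 5): 3750sin(φ).
Middle (φ from 0 to π): 7500.
Outer (θ from 0 to 2π): 15000π.

Therefore ∯_{∂V} F · n dS = 15000π.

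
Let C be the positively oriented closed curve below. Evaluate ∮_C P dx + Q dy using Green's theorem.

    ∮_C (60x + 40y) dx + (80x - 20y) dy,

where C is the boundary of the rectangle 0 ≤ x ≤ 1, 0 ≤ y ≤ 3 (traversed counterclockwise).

Green's theorem converts the closed line integral into a double integral over the enclosed region D:

    ∮_C P dx + Q dy = ∬_D (∂Q/∂x - ∂P/∂y) dA.

Here P = 60x + 40y, Q = 80x - 20y, so

    ∂Q/∂x = 80,    ∂P/∂y = 40,
    ∂Q/∂x - ∂P/∂y = 40.

D is the region 0 ≤ x ≤ 1, 0 ≤ y ≤ 3. Evaluating the double integral:

    ∬_D (40) dA = ∫_0^{1} ∫_0^{3} (40) dy dx.

Inner (y from 0 to 3): 120.
Outer (x from 0 to 1): 120.

Therefore ∮_C P dx + Q dy = 120.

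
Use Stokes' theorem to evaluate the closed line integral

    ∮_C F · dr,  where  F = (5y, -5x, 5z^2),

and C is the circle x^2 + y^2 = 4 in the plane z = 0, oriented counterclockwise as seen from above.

Let S be the flat disk x^2 + y^2 ≤ 4 in the plane z = 0, with upward unit normal n̂ = ẑ. By Stokes' theorem,

    ∮_C F · dr = ∬_S (∇ × F) · n̂ dS = ∬_D (curl F)_z dA,

where D is the disk x^2 + y^2 ≤ 4.

Compute the curl of F = (5y, -5x, 5z^2):
    (∇ × F)_x = ∂F_z/∂y - ∂F_y/∂z = 0,
    (∇ × F)_y = ∂F_x/∂z - ∂F_z/∂x = 0,
    (∇ × F)_z = ∂F_y/∂x - ∂F_x/∂y = -10.

On z = 0, (curl F)_z = -10.

Convert to polar (x = r cos θ, y = r sin θ, dA = r dr dθ); the integrand becomes -10, so

    ∬_D (curl F)_z dA = ∫_0^{2π} ∫_0^{2} (-10) · r dr dθ.

Inner (r from 0 to 2): -20.
Outer (θ from 0 to 2π): -40π.

Therefore ∮_C F · dr = -40π.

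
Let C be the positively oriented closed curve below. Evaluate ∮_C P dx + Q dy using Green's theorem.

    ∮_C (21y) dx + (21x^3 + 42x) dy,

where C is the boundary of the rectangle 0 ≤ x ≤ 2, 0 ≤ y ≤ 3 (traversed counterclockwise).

Green's theorem converts the closed line integral into a double integral over the enclosed region D:

    ∮_C P dx + Q dy = ∬_D (∂Q/∂x - ∂P/∂y) dA.

Here P = 21y, Q = 21x^3 + 42x, so

    ∂Q/∂x = 63x^2 + 42,    ∂P/∂y = 21,
    ∂Q/∂x - ∂P/∂y = 63x^2 + 21.

D is the region 0 ≤ x ≤ 2, 0 ≤ y ≤ 3. Evaluating the double integral:

    ∬_D (63x^2 + 21) dA = ∫_0^{2} ∫_0^{3} (63x^2 + 21) dy dx.

Inner (y from 0 to 3): 189x^2 + 63.
Outer (x from 0 to 2): 630.

Therefore ∮_C P dx + Q dy = 630.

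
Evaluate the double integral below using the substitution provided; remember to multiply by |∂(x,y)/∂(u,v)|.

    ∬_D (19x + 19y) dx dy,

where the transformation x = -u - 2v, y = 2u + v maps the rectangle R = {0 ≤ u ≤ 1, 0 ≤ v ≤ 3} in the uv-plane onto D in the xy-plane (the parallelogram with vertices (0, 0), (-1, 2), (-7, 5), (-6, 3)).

Compute the Jacobian determinant of (x, y) with respect to (u, v):

    ∂(x,y)/∂(u,v) = | -1  -2 | = (-1)(1) - (-2)(2) = 3.
                   | 2  1 |

Its absolute value is |J| = 3 (the area scaling factor).

Substituting x = -u - 2v, y = 2u + v into the integrand,

    19x + 19y → 19u - 19v,

so the integral becomes

    ∬_R (19u - 19v) · |J| du dv = ∫_0^1 ∫_0^3 (57u - 57v) dv du.

Inner (v): 171u - 513/2.
Outer (u): -171.

Therefore ∬_D (19x + 19y) dx dy = -171.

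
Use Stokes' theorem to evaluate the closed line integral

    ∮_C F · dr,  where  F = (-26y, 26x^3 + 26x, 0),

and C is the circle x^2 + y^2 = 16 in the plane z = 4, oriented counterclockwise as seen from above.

Let S be the flat disk x^2 + y^2 ≤ 16 in the plane z = 4, with upward unit normal n̂ = ẑ. By Stokes' theorem,

    ∮_C F · dr = ∬_S (∇ × F) · n̂ dS = ∬_D (curl F)_z dA,

where D is the disk x^2 + y^2 ≤ 16.

Compute the curl of F = (-26y, 26x^3 + 26x, 0):
    (∇ × F)_x = ∂F_z/∂y - ∂F_y/∂z = 0,
    (∇ × F)_y = ∂F_x/∂z - ∂F_z/∂x = 0,
    (∇ × F)_z = ∂F_y/∂x - ∂F_x/∂y = 78x^2 + 52.

On z = 4, (curl F)_z = 78x^2 + 52.

Convert to polar (x = r cos θ, y = r sin θ, dA = r dr dθ); the integrand becomes 78r^2cos(θ)^2 + 52, so

    ∬_D (curl F)_z dA = ∫_0^{2π} ∫_0^{4} (78r^2cos(θ)^2 + 52) · r dr dθ.

Inner (r from 0 to 4): 4992cos(θ)^2 + 416.
Outer (θ from 0 to 2π): 5824π.

Therefore ∮_C F · dr = 5824π.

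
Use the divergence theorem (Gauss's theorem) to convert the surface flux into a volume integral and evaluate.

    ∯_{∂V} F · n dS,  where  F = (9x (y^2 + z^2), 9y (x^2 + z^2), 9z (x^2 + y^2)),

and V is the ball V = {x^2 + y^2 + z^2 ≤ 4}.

By the divergence theorem,

    ∯_{∂V} F · n dS = ∭_V (∇ · F) dV.

Compute the divergence:
    ∇ · F = ∂F_x/∂x + ∂F_y/∂y + ∂F_z/∂z = 9y^2 + 9z^2 + 9x^2 + 9z^2 + 9x^2 + 9y^2 = 18x^2 + 18y^2 + 18z^2.

In spherical coordinates, x = ρ sin(φ) cos(θ), y = ρ sin(φ) sin(θ), z = ρ cos(φ), dV = ρ^2 sin(φ) dρ dφ dθ, with 0 ≤ ρ ≤ 2, 0 ≤ φ ≤ π, 0 ≤ θ ≤ 2π.

The integrand, after substitution and multiplying by the volume element, becomes (18ρ^2) · ρ^2 sin(φ), so

    ∭_V (∇·F) dV = ∫_0^{2π} ∫_0^{π} ∫_0^{2} (18ρ^2) · ρ^2 sin(φ) dρ dφ dθ.

Inner (ρ from 0 to 2): 576sin(φ)/5.
Middle (φ from 0 to π): 1152/5.
Outer (θ from 0 to 2π): 2304π/5.

Therefore ∯_{∂V} F · n dS = 2304π/5.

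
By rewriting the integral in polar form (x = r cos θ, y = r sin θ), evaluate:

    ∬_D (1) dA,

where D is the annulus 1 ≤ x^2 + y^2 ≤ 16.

The region D is 1 ≤ r ≤ 4, 0 ≤ θ ≤ 2π in polar coordinates, where x = r cos(θ), y = r sin(θ), and dA = r dr dθ.

Under the substitution, the integrand becomes 1, so

    ∬_D (1) dA = ∫_{0}^{2π} ∫_{1}^{4} (1) · r dr dθ.

Inner integral (in r): ∫_{1}^{4} (1) · r dr = 15/2.

Outer integral (in θ): ∫_{0}^{2π} (15/2) dθ = 15π.

Therefore ∬_D (1) dA = 15π.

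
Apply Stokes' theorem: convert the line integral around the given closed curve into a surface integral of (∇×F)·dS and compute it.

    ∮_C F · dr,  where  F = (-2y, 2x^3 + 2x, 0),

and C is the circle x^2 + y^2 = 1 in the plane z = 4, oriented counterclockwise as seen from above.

Let S be the flat disk x^2 + y^2 ≤ 1 in the plane z = 4, with upward unit normal n̂ = ẑ. By Stokes' theorem,

    ∮_C F · dr = ∬_S (∇ × F) · n̂ dS = ∬_D (curl F)_z dA,

where D is the disk x^2 + y^2 ≤ 1.

Compute the curl of F = (-2y, 2x^3 + 2x, 0):
    (∇ × F)_x = ∂F_z/∂y - ∂F_y/∂z = 0,
    (∇ × F)_y = ∂F_x/∂z - ∂F_z/∂x = 0,
    (∇ × F)_z = ∂F_y/∂x - ∂F_x/∂y = 6x^2 + 4.

On z = 4, (curl F)_z = 6x^2 + 4.

Convert to polar (x = r cos θ, y = r sin θ, dA = r dr dθ); the integrand becomes 6r^2cos(θ)^2 + 4, so

    ∬_D (curl F)_z dA = ∫_0^{2π} ∫_0^{1} (6r^2cos(θ)^2 + 4) · r dr dθ.

Inner (r from 0 to 1): 3cos(θ)^2/2 + 2.
Outer (θ from 0 to 2π): 11π/2.

Therefore ∮_C F · dr = 11π/2.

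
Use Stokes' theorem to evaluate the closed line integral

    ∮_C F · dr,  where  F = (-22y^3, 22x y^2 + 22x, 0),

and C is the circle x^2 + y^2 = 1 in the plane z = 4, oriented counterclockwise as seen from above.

Let S be the flat disk x^2 + y^2 ≤ 1 in the plane z = 4, with upward unit normal n̂ = ẑ. By Stokes' theorem,

    ∮_C F · dr = ∬_S (∇ × F) · n̂ dS = ∬_D (curl F)_z dA,

where D is the disk x^2 + y^2 ≤ 1.

Compute the curl of F = (-22y^3, 22x y^2 + 22x, 0):
    (∇ × F)_x = ∂F_z/∂y - ∂F_y/∂z = 0,
    (∇ × F)_y = ∂F_x/∂z - ∂F_z/∂x = 0,
    (∇ × F)_z = ∂F_y/∂x - ∂F_x/∂y = 88y^2 + 22.

On z = 4, (curl F)_z = 88y^2 + 22.

Convert to polar (x = r cos θ, y = r sin θ, dA = r dr dθ); the integrand becomes 88r^2sin(θ)^2 + 22, so

    ∬_D (curl F)_z dA = ∫_0^{2π} ∫_0^{1} (88r^2sin(θ)^2 + 22) · r dr dθ.

Inner (r from 0 to 1): 22 - 11cos(2θ).
Outer (θ from 0 to 2π): 44π.

Therefore ∮_C F · dr = 44π.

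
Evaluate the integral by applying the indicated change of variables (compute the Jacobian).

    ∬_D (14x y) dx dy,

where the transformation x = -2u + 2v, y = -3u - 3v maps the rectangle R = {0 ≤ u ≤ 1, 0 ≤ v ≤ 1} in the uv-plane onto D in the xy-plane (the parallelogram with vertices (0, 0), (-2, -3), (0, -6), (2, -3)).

Compute the Jacobian determinant of (x, y) with respect to (u, v):

    ∂(x,y)/∂(u,v) = | -2  2 | = (-2)(-3) - (2)(-3) = 12.
                   | -3  -3 |

Its absolute value is |J| = 12 (the area scaling factor).

Substituting x = -2u + 2v, y = -3u - 3v into the integrand,

    14x y → 84u^2 - 84v^2,

so the integral becomes

    ∬_R (84u^2 - 84v^2) · |J| du dv = ∫_0^1 ∫_0^1 (1008u^2 - 1008v^2) dv du.

Inner (v): 1008u^2 - 336.
Outer (u): 0.

Therefore ∬_D (14x y) dx dy = 0.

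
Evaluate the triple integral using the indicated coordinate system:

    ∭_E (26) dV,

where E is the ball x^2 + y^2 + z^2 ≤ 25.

In spherical coordinates, x = ρ sin(φ) cos(θ), y = ρ sin(φ) sin(θ), z = ρ cos(φ), and dV = ρ^2 sin(φ) dρ dφ dθ.

The integrand becomes 26, so

    ∭_E (26) dV = ∫_{0}^{2π} ∫_{0}^{π} ∫_{0}^{5} (26) · ρ^2 sin(φ) dρ dφ dθ.

Inner (ρ): 3250sin(φ)/3.
Middle (φ): 6500/3.
Outer (θ): 13000π/3.

Therefore the triple integral equals 13000π/3.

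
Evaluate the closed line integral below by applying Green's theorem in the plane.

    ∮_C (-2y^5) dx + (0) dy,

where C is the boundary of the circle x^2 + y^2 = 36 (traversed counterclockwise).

Green's theorem converts the closed line integral into a double integral over the enclosed region D:

    ∮_C P dx + Q dy = ∬_D (∂Q/∂x - ∂P/∂y) dA.

Here P = -2y^5, Q = 0, so

    ∂Q/∂x = 0,    ∂P/∂y = -10y^4,
    ∂Q/∂x - ∂P/∂y = 10y^4.

D is the region x^2 + y^2 ≤ 36. Evaluating the double integral:

In polar coordinates (x = r cos θ, y = r sin θ, dA = r dr dθ) the integrand becomes 10r^4sin(θ)^4, so

    ∬_D (10y^4) dA = ∫_0^{2π} ∫_0^{6} (10r^4sin(θ)^4) · r dr dθ.

Inner (r from 0 to 6): 77760sin(θ)^4.
Outer (θ from 0 to 2π): 58320π.

Therefore ∮_C P dx + Q dy = 58320π.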